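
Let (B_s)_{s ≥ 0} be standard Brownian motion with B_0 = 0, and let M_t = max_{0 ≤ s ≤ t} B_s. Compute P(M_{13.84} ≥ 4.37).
P(M_{13.84} ≥ 4.37) = 2·P(B_{13.84} ≥ 4.37) = 2(1 − Φ(4.37/√13.84)) ≈ 0.2401

By the reflection principle for Brownian motion, P(M_t ≥ a) = 2 · P(B_t ≥ a) for a ≥ 0. Since B_t ~ N(0, t), P(B_t ≥ 4.37) = 1 − Φ(4.37/√t) = 1 − Φ(4.37/√13.84) = 1 − Φ(1.1747). So
  P(M_{13.84} ≥ 4.37) = 2(1 − Φ(1.1747)) ≈ 0.2401.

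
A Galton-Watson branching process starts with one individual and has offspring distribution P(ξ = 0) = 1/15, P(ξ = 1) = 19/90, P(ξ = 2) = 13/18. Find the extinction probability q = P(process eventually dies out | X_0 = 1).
q = 6/65

The pgf is f(s) = 1/15 + 19/90·s + 13/18·s². The extinction probability q is the smallest fixed point of f in [0, 1]. Setting s = f(s):
  13/18·s² + (19/90 − 1)·s + 1/15 = 0
  13/18·s² − (1/15 + 13/18)·s + 1/15 = 0
which factors as (s − 1)·(13/18·s − 1/15) = 0, giving roots s = 1 and s = (1/15)/(13/18) = 6/65.
Mean offspring μ = 19/90 + 2·13/18 = 149/90 > 1 (supercritical), so q < 1. The extinction probability is the smaller root: q = (1/15)/(13/18) = 6/65.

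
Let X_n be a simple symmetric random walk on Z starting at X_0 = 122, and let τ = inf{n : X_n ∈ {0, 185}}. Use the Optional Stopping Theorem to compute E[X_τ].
E[X_τ] = 122

X_n is a martingale and τ is a bounded-mean stopping time (indeed τ is finite a.s. with bounded expectation since the walk is in a bounded region). By the OST, E[X_τ] = E[X_0] = 122. Equivalently: E[X_τ] = 185 · P(hit 185 first) + 0 · P(hit 0 first) = 185 · (122/185) = 122.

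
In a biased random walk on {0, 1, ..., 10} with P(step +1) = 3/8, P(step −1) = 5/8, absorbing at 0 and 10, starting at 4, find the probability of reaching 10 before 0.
P(hit 10 before 0) = (1 − (5/3)^4) / (1 − (5/3)^10) = 24786/606661

Let u_k denote P(reach 10 before 0 | start at k). Boundary: u_0 = 0, u_10 = 1. Recurrence: u_k = 3/8·u_{k+1} + 5/8·u_{k-1} for 1 ≤ k ≤ 9. Try u_k = A + B·r^k with r = q/p = (5/8)/(3/8) = 5/3. Substitution satisfies the recurrence; boundary conditions give:
  u_k = (1 − r^k) / (1 − r^N) = (1 − (5/3)^4) / (1 − (5/3)^10) = 24786/606661.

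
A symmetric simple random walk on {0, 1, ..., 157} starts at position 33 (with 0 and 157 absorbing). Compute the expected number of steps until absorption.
E[τ | X_0 = 33] = 4092

Let v_k = E[τ | X_0 = k]. Boundary: v_0 = v_157 = 0. Recurrence: v_k = 1 + (v_{k-1} + v_{k+1})/2 for 1 ≤ k ≤ 156. The particular solution to v_k − (v_{k-1} + v_{k+1})/2 = 1 is v_k = −k^2. Adding homogeneous solution A + B k and matching boundaries gives v_k = k (157 − k). Substituting k = 33: v_33 = 33 · 124 = 4092.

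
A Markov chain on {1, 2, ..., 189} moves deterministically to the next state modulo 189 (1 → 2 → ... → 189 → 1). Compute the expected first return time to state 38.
E[T_38 | X_0 = 38] = 189

The chain cycles deterministically, so starting at state 38 it returns in exactly 189 steps. Equivalently, the stationary distribution is uniform π_j = 1/189 for every state j, so by Kac's formula E[T_38] = 1/π_38 = 189.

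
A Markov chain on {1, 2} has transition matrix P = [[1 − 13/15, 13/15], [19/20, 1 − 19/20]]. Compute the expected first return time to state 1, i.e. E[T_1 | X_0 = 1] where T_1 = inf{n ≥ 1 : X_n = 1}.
E[T_1 | X_0 = 1] = 1/π_1 = 109/57

For an irreducible recurrent Markov chain with stationary distribution π, E[T_i | X_0 = i] = 1/π_i (Kac's formula). Here π_1 = (19/20)/(13/15 + 19/20) = (19/20)/(109/60) = 57/109, so E[T_1 | X_0 = 1] = 1/π_1 = (13/15 + 19/20)/(19/20) = (109/60)/(19/20) = 109/57.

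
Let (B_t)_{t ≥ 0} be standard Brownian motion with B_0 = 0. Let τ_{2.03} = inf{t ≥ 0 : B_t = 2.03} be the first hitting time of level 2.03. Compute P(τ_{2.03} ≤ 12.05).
P(τ_{2.03} ≤ 12.05) = 2(1 − Φ(2.03/√12.05)) = 2(1 − Φ(0.5848)) ≈ 0.5587

By the reflection principle for standard BM, P(τ_b ≤ t) = 2 · P(B_t ≥ b). Since B_t ~ N(0, t), P(B_t ≥ 2.03) = 1 − Φ(2.03/√t) = 1 − Φ(2.03/√12.05) = 1 − Φ(0.5848) ≈ 0.27934. Doubling: P(τ_{2.03} ≤ 12.05) ≈ 2 · 0.27934 = 0.55868 ≈ 0.5587.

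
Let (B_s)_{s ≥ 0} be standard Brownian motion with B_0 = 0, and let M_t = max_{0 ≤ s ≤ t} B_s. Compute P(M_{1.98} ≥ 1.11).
P(M_{1.98} ≥ 1.11) = 2·P(B_{1.98} ≥ 1.11) = 2(1 − Φ(1.11/√1.98)) ≈ 0.4302

By the reflection principle for Brownian motion, P(M_t ≥ a) = 2 · P(B_t ≥ a) for a ≥ 0. Since B_t ~ N(0, t), P(B_t ≥ 1.11) = 1 − Φ(1.11/√t) = 1 − Φ(1.11/√1.98) = 1 − Φ(0.7888). So
  P(M_{1.98} ≥ 1.11) = 2(1 − Φ(0.7888)) ≈ 0.4302.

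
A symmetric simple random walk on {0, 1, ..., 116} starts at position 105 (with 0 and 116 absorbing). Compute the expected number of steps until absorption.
E[τ | X_0 = 105] = 1155

Let v_k = E[τ | X_0 = k]. Boundary: v_0 = v_116 = 0. Recurrence: v_k = 1 + (v_{k-1} + v_{k+1})/2 for 1 ≤ k ≤ 115. The particular solution to v_k − (v_{k-1} + v_{k+1})/2 = 1 is v_k = −k^2. Adding homogeneous solution A + B k and matching boundaries gives v_k = k (116 − k). Substituting k = 105: v_105 = 105 · 11 = 1155.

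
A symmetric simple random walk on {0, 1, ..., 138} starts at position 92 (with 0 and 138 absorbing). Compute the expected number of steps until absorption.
E[τ | X_0 = 92] = 4232

Let v_k = E[τ | X_0 = k]. Boundary: v_0 = v_138 = 0. Recurrence: v_k = 1 + (v_{k-1} + v_{k+1})/2 for 1 ≤ k ≤ 137. The particular solution to v_k − (v_{k-1} + v_{k+1})/2 = 1 is v_k = −k^2. Adding homogeneous solution A + B k and matching boundaries gives v_k = k (138 − k). Substituting k = 92: v_92 = 92 · 46 = 4232.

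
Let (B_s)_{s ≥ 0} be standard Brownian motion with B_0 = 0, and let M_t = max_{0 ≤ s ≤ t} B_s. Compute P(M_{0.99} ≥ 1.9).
P(M_{0.99} ≥ 1.9) = 2·P(B_{0.99} ≥ 1.9) = 2(1 − Φ(1.9/√0.99)) ≈ 0.0562

By the reflection principle for Brownian motion, P(M_t ≥ a) = 2 · P(B_t ≥ a) for a ≥ 0. Since B_t ~ N(0, t), P(B_t ≥ 1.9) = 1 − Φ(1.9/√t) = 1 − Φ(1.9/√0.99) = 1 − Φ(1.9096). So
  P(M_{0.99} ≥ 1.9) = 2(1 − Φ(1.9096)) ≈ 0.0562.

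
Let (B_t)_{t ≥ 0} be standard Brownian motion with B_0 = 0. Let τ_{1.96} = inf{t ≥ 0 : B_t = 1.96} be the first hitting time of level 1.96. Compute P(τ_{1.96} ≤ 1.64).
P(τ_{1.96} ≤ 1.64) = 2(1 − Φ(1.96/√1.64)) = 2(1 − Φ(1.5305)) ≈ 0.1259

By the reflection principle for standard BM, P(τ_b ≤ t) = 2 · P(B_t ≥ b). Since B_t ~ N(0, t), P(B_t ≥ 1.96) = 1 − Φ(1.96/√t) = 1 − Φ(1.96/√1.64) = 1 − Φ(1.5305) ≈ 0.06295. Doubling: P(τ_{1.96} ≤ 1.64) ≈ 2 · 0.06295 = 0.12590 ≈ 0.1259.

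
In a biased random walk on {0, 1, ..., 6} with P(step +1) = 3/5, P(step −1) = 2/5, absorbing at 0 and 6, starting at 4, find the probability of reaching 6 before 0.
P(hit 6 before 0) = (1 − (2/3)^4) / (1 − (2/3)^6) = 117/133

Let u_k denote P(reach 6 before 0 | start at k). Boundary: u_0 = 0, u_6 = 1. Recurrence: u_k = 3/5·u_{k+1} + 2/5·u_{k-1} for 1 ≤ k ≤ 5. Try u_k = A + B·r^k with r = q/p = (2/5)/(3/5) = 2/3. Substitution satisfies the recurrence; boundary conditions give:
  u_k = (1 − r^k) / (1 − r^N) = (1 − (2/3)^4) / (1 − (2/3)^6) = 117/133.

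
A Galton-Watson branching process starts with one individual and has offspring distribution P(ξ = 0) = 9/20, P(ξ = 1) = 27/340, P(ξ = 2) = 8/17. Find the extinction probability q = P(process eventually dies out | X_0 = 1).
q = 153/160

The pgf is f(s) = 9/20 + 27/340·s + 8/17·s². The extinction probability q is the smallest fixed point of f in [0, 1]. Setting s = f(s):
  8/17·s² + (27/340 − 1)·s + 9/20 = 0
  8/17·s² − (9/20 + 8/17)·s + 9/20 = 0
which factors as (s − 1)·(8/17·s − 9/20) = 0, giving roots s = 1 and s = (9/20)/(8/17) = 153/160.
Mean offspring μ = 27/340 + 2·8/17 = 347/340 > 1 (supercritical), so q < 1. The extinction probability is the smaller root: q = (9/20)/(8/17) = 153/160.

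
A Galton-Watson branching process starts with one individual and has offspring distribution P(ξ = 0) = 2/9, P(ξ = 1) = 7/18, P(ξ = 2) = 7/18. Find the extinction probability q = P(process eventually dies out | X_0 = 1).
q = 4/7

The pgf is f(s) = 2/9 + 7/18·s + 7/18·s². The extinction probability q is the smallest fixed point of f in [0, 1]. Setting s = f(s):
  7/18·s² + (7/18 − 1)·s + 2/9 = 0
  7/18·s² − (2/9 + 7/18)·s + 2/9 = 0
which factors as (s − 1)·(7/18·s − 2/9) = 0, giving roots s = 1 and s = (2/9)/(7/18) = 4/7.
Mean offspring μ = 7/18 + 2·7/18 = 7/6 > 1 (supercritical), so q < 1. The extinction probability is the smaller root: q = (2/9)/(7/18) = 4/7.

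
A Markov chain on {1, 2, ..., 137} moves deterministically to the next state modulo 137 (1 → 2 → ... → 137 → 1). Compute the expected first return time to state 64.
E[T_64 | X_0 = 64] = 137

The chain cycles deterministically, so starting at state 64 it returns in exactly 137 steps. Equivalently, the stationary distribution is uniform π_j = 1/137 for every state j, so by Kac's formula E[T_64] = 1/π_64 = 137.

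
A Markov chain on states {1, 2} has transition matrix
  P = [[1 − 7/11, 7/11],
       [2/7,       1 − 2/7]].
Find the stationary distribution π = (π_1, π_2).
π_1 = 22/71, π_2 = 49/71

Solve πP = π with π_1 + π_2 = 1. From πP = π: π_1 · (1 − 7/11) + π_2 · 2/7 = π_1 ⇒ π_2 · 2/7 = π_1 · 7/11 ⇒ π_2/π_1 = (7/11)/(2/7) = 49/22. Together with π_1 + π_2 = 1:
  π_1 = (2/7)/(7/11 + 2/7) = (2/7)/(71/77) = 22/71,
  π_2 = (7/11)/(7/11 + 2/7) = (7/11)/(71/77) = 49/71.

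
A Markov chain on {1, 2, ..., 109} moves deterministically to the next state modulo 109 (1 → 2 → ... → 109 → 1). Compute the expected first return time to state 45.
E[T_45 | X_0 = 45] = 109

The chain cycles deterministically, so starting at state 45 it returns in exactly 109 steps. Equivalently, the stationary distribution is uniform π_j = 1/109 for every state j, so by Kac's formula E[T_45] = 1/π_45 = 109.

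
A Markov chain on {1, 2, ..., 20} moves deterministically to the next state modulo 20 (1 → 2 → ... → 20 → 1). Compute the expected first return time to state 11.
E[T_11 | X_0 = 11] = 20

The chain cycles deterministically, so starting at state 11 it returns in exactly 20 steps. Equivalently, the stationary distribution is uniform π_j = 1/20 for every state j, so by Kac's formula E[T_11] = 1/π_11 = 20.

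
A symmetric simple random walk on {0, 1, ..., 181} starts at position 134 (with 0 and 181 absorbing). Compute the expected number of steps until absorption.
E[τ | X_0 = 134] = 6298

Let v_k = E[τ | X_0 = k]. Boundary: v_0 = v_181 = 0. Recurrence: v_k = 1 + (v_{k-1} + v_{k+1})/2 for 1 ≤ k ≤ 180. The particular solution to v_k − (v_{k-1} + v_{k+1})/2 = 1 is v_k = −k^2. Adding homogeneous solution A + B k and matching boundaries gives v_k = k (181 − k). Substituting k = 134: v_134 = 134 · 47 = 6298.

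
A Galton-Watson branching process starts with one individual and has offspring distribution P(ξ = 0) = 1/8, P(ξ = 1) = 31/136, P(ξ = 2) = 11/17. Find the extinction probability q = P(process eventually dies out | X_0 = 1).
q = 17/88

The pgf is f(s) = 1/8 + 31/136·s + 11/17·s². The extinction probability q is the smallest fixed point of f in [0, 1]. Setting s = f(s):
  11/17·s² + (31/136 − 1)·s + 1/8 = 0
  11/17·s² − (1/8 + 11/17)·s + 1/8 = 0
which factors as (s − 1)·(11/17·s − 1/8) = 0, giving roots s = 1 and s = (1/8)/(11/17) = 17/88.
Mean offspring μ = 31/136 + 2·11/17 = 207/136 > 1 (supercritical), so q < 1. The extinction probability is the smaller root: q = (1/8)/(11/17) = 17/88.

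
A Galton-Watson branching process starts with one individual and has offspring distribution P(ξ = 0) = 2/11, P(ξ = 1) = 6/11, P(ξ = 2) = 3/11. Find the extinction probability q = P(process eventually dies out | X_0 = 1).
q = 2/3

The pgf is f(s) = 2/11 + 6/11·s + 3/11·s². The extinction probability q is the smallest fixed point of f in [0, 1]. Setting s = f(s):
  3/11·s² + (6/11 − 1)·s + 2/11 = 0
  3/11·s² − (2/11 + 3/11)·s + 2/11 = 0
which factors as (s − 1)·(3/11·s − 2/11) = 0, giving roots s = 1 and s = (2/11)/(3/11) = 2/3.
Mean offspring μ = 6/11 + 2·3/11 = 12/11 > 1 (supercritical), so q < 1. The extinction probability is the smaller root: q = (2/11)/(3/11) = 2/3.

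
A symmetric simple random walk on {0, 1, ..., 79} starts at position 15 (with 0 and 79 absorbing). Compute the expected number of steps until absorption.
E[τ | X_0 = 15] = 960

Let v_k = E[τ | X_0 = k]. Boundary: v_0 = v_79 = 0. Recurrence: v_k = 1 + (v_{k-1} + v_{k+1})/2 for 1 ≤ k ≤ 78. The particular solution to v_k − (v_{k-1} + v_{k+1})/2 = 1 is v_k = −k^2. Adding homogeneous solution A + B k and matching boundaries gives v_k = k (79 − k). Substituting k = 15: v_15 = 15 · 64 = 960.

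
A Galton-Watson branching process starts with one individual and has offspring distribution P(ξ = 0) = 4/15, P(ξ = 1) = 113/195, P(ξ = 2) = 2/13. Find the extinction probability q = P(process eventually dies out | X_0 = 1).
q = 1

Mean offspring μ = 0·4/15 + 1·113/195 + 2·2/13 = 173/195 ≤ 1. For μ ≤ 1 with offspring not concentrated at 1, the Galton-Watson process goes extinct almost surely, so q = 1.
(Algebraic check: The pgf is f(s) = 4/15 + 113/195·s + 2/13·s². The extinction probability q is the smallest fixed point of f in [0, 1]. Setting s = f(s):
  2/13·s² + (113/195 − 1)·s + 4/15 = 0
  2/13·s² − (4/15 + 2/13)·s + 4/15 = 0
which factors as (s − 1)·(2/13·s − 4/15) = 0, giving roots s = 1 and s = (4/15)/(2/13) = 26/15. Since 26/15 ≥ 1, the smallest root in [0, 1] is s = 1.)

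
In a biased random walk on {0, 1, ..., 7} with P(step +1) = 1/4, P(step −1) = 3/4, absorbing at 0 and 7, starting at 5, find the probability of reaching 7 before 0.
P(hit 7 before 0) = (1 − (3)^5) / (1 − (3)^7) = 121/1093

Let u_k denote P(reach 7 before 0 | start at k). Boundary: u_0 = 0, u_7 = 1. Recurrence: u_k = 1/4·u_{k+1} + 3/4·u_{k-1} for 1 ≤ k ≤ 6. Try u_k = A + B·r^k with r = q/p = (3/4)/(1/4) = 3. Substitution satisfies the recurrence; boundary conditions give:
  u_k = (1 − r^k) / (1 − r^N) = (1 − (3)^5) / (1 − (3)^7) = 121/1093.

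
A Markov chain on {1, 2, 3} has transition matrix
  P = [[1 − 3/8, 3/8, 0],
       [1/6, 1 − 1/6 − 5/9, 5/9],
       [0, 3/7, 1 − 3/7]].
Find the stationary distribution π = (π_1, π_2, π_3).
π = (6/37, 27/74, 35/74)

This is a birth-death chain on three states, which satisfies detailed balance: π_1 · P_{12} = π_2 · P_{21} and π_2 · P_{23} = π_3 · P_{32}.
From π_1 · 3/8 = π_2 · 1/6: π_2/π_1 = (3/8)/(1/6) = 9/4.
From π_2 · 5/9 = π_3 · 3/7: π_3/π_2 = (5/9)/(3/7) = 35/27.
Take π_1 proportional to 1; then unnormalized π = (1, 9/4, 35/12). Normalize by dividing by the sum 37/6:
  π = (6/37, 27/74, 35/74).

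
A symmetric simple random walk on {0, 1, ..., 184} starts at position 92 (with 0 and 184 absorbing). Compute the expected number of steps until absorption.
E[τ | X_0 = 92] = 8464

Let v_k = E[τ | X_0 = k]. Boundary: v_0 = v_184 = 0. Recurrence: v_k = 1 + (v_{k-1} + v_{k+1})/2 for 1 ≤ k ≤ 183. The particular solution to v_k − (v_{k-1} + v_{k+1})/2 = 1 is v_k = −k^2. Adding homogeneous solution A + B k and matching boundaries gives v_k = k (184 − k). Substituting k = 92: v_92 = 92 · 92 = 8464.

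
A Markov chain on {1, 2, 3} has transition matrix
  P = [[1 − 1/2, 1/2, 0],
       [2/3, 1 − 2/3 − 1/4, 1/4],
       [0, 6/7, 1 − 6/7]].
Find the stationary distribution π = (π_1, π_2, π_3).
π = (32/63, 8/21, 1/9)

This is a birth-death chain on three states, which satisfies detailed balance: π_1 · P_{12} = π_2 · P_{21} and π_2 · P_{23} = π_3 · P_{32}.
From π_1 · 1/2 = π_2 · 2/3: π_2/π_1 = (1/2)/(2/3) = 3/4.
From π_2 · 1/4 = π_3 · 6/7: π_3/π_2 = (1/4)/(6/7) = 7/24.
Take π_1 proportional to 1; then unnormalized π = (1, 3/4, 7/32). Normalize by dividing by the sum 63/32:
  π = (32/63, 8/21, 1/9).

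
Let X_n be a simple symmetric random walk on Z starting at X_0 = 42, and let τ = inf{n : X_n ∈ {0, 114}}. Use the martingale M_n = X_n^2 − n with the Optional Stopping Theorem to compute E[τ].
E[τ] = 3024

M_n = X_n^2 − n is a martingale (since E[X_{n+1}^2 | F_n] = X_n^2 + 1). By OST (τ has finite mean in a bounded region), E[M_τ] = E[M_0] = X_0^2 − 0 = 42^2 = 1764. Also E[M_τ] = E[X_τ^2] − E[τ]. The walk exits at 0 or 114, with P(hit 114 first) = 42/114, so E[X_τ^2] = 114^2 · 42/114 + 0 = 4788. Thus E[τ] = E[X_τ^2] − E[M_τ] = 4788 − 1764 = 3024 = 42(114 − 42) = 3024.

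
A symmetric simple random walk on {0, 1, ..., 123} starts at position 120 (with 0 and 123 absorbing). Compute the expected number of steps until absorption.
E[τ | X_0 = 120] = 360

Let v_k = E[τ | X_0 = k]. Boundary: v_0 = v_123 = 0. Recurrence: v_k = 1 + (v_{k-1} + v_{k+1})/2 for 1 ≤ k ≤ 122. The particular solution to v_k − (v_{k-1} + v_{k+1})/2 = 1 is v_k = −k^2. Adding homogeneous solution A + B k and matching boundaries gives v_k = k (123 − k). Substituting k = 120: v_120 = 120 · 3 = 360.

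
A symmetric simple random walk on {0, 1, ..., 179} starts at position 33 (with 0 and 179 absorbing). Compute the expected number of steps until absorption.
E[τ | X_0 = 33] = 4818

Let v_k = E[τ | X_0 = k]. Boundary: v_0 = v_179 = 0. Recurrence: v_k = 1 + (v_{k-1} + v_{k+1})/2 for 1 ≤ k ≤ 178. The particular solution to v_k − (v_{k-1} + v_{k+1})/2 = 1 is v_k = −k^2. Adding homogeneous solution A + B k and matching boundaries gives v_k = k (179 − k). Substituting k = 33: v_33 = 33 · 146 = 4818.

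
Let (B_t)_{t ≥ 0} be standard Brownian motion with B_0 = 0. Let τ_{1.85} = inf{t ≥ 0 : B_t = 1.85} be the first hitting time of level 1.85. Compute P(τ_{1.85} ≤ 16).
P(τ_{1.85} ≤ 16) = 2(1 − Φ(1.85/√16)) = 2(1 − Φ(0.4625)) ≈ 0.6437

By the reflection principle for standard BM, P(τ_b ≤ t) = 2 · P(B_t ≥ b). Since B_t ~ N(0, t), P(B_t ≥ 1.85) = 1 − Φ(1.85/√t) = 1 − Φ(1.85/√16) = 1 − Φ(0.4625) ≈ 0.32186. Doubling: P(τ_{1.85} ≤ 16) ≈ 2 · 0.32186 = 0.64372 ≈ 0.6437.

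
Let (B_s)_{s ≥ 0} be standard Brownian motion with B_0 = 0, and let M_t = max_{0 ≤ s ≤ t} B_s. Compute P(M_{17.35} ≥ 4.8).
P(M_{17.35} ≥ 4.8) = 2·P(B_{17.35} ≥ 4.8) = 2(1 − Φ(4.8/√17.35)) ≈ 0.2492

By the reflection principle for Brownian motion, P(M_t ≥ a) = 2 · P(B_t ≥ a) for a ≥ 0. Since B_t ~ N(0, t), P(B_t ≥ 4.8) = 1 − Φ(4.8/√t) = 1 − Φ(4.8/√17.35) = 1 − Φ(1.1524). So
  P(M_{17.35} ≥ 4.8) = 2(1 − Φ(1.1524)) ≈ 0.2492.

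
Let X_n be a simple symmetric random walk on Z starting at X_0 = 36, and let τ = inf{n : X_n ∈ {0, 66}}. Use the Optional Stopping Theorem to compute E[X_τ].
E[X_τ] = 36

X_n is a martingale and τ is a bounded-mean stopping time (indeed τ is finite a.s. with bounded expectation since the walk is in a bounded region). By the OST, E[X_τ] = E[X_0] = 36. Equivalently: E[X_τ] = 66 · P(hit 66 first) + 0 · P(hit 0 first) = 66 · (36/66) = 36.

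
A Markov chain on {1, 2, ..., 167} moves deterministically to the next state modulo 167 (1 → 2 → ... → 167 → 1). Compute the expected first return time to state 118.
E[T_118 | X_0 = 118] = 167

The chain cycles deterministically, so starting at state 118 it returns in exactly 167 steps. Equivalently, the stationary distribution is uniform π_j = 1/167 for every state j, so by Kac's formula E[T_118] = 1/π_118 = 167.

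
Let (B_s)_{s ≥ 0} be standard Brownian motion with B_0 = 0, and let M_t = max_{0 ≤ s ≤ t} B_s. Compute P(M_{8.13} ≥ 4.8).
P(M_{8.13} ≥ 4.8) = 2·P(B_{8.13} ≥ 4.8) = 2(1 − Φ(4.8/√8.13)) ≈ 0.0923

By the reflection principle for Brownian motion, P(M_t ≥ a) = 2 · P(B_t ≥ a) for a ≥ 0. Since B_t ~ N(0, t), P(B_t ≥ 4.8) = 1 − Φ(4.8/√t) = 1 − Φ(4.8/√8.13) = 1 − Φ(1.6834). So
  P(M_{8.13} ≥ 4.8) = 2(1 − Φ(1.6834)) ≈ 0.0923.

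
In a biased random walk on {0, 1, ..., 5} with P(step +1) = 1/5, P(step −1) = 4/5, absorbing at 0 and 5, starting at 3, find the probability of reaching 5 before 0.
P(hit 5 before 0) = (1 − (4)^3) / (1 − (4)^5) = 21/341

Let u_k denote P(reach 5 before 0 | start at k). Boundary: u_0 = 0, u_5 = 1. Recurrence: u_k = 1/5·u_{k+1} + 4/5·u_{k-1} for 1 ≤ k ≤ 4. Try u_k = A + B·r^k with r = q/p = (4/5)/(1/5) = 4. Substitution satisfies the recurrence; boundary conditions give:
  u_k = (1 − r^k) / (1 − r^N) = (1 − (4)^3) / (1 − (4)^5) = 21/341.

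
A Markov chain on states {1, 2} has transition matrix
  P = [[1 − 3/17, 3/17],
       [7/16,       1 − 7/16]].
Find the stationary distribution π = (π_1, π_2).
π_1 = 119/167, π_2 = 48/167

Solve πP = π with π_1 + π_2 = 1. From πP = π: π_1 · (1 − 3/17) + π_2 · 7/16 = π_1 ⇒ π_2 · 7/16 = π_1 · 3/17 ⇒ π_2/π_1 = (3/17)/(7/16) = 48/119. Together with π_1 + π_2 = 1:
  π_1 = (7/16)/(3/17 + 7/16) = (7/16)/(167/272) = 119/167,
  π_2 = (3/17)/(3/17 + 7/16) = (3/17)/(167/272) = 48/167.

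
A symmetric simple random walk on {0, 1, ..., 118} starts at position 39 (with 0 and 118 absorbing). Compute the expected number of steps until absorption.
E[τ | X_0 = 39] = 3081

Let v_k = E[τ | X_0 = k]. Boundary: v_0 = v_118 = 0. Recurrence: v_k = 1 + (v_{k-1} + v_{k+1})/2 for 1 ≤ k ≤ 117. The particular solution to v_k − (v_{k-1} + v_{k+1})/2 = 1 is v_k = −k^2. Adding homogeneous solution A + B k and matching boundaries gives v_k = k (118 − k). Substituting k = 39: v_39 = 39 · 79 = 3081.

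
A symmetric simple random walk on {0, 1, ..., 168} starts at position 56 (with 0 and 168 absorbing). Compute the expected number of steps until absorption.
E[τ | X_0 = 56] = 6272

Let v_k = E[τ | X_0 = k]. Boundary: v_0 = v_168 = 0. Recurrence: v_k = 1 + (v_{k-1} + v_{k+1})/2 for 1 ≤ k ≤ 167. The particular solution to v_k − (v_{k-1} + v_{k+1})/2 = 1 is v_k = −k^2. Adding homogeneous solution A + B k and matching boundaries gives v_k = k (168 − k). Substituting k = 56: v_56 = 56 · 112 = 6272.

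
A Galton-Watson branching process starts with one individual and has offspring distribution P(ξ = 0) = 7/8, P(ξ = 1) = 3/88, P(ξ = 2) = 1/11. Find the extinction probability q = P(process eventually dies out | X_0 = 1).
q = 1

Mean offspring μ = 0·7/8 + 1·3/88 + 2·1/11 = 19/88 ≤ 1. For μ ≤ 1 with offspring not concentrated at 1, the Galton-Watson process goes extinct almost surely, so q = 1.
(Algebraic check: The pgf is f(s) = 7/8 + 3/88·s + 1/11·s². The extinction probability q is the smallest fixed point of f in [0, 1]. Setting s = f(s):
  1/11·s² + (3/88 − 1)·s + 7/8 = 0
  1/11·s² − (7/8 + 1/11)·s + 7/8 = 0
which factors as (s − 1)·(1/11·s − 7/8) = 0, giving roots s = 1 and s = (7/8)/(1/11) = 77/8. Since 77/8 ≥ 1, the smallest root in [0, 1] is s = 1.)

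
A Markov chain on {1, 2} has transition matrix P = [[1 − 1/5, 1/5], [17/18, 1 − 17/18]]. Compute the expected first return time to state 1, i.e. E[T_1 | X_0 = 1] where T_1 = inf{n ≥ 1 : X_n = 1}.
E[T_1 | X_0 = 1] = 1/π_1 = 103/85

For an irreducible recurrent Markov chain with stationary distribution π, E[T_i | X_0 = i] = 1/π_i (Kac's formula). Here π_1 = (17/18)/(1/5 + 17/18) = (17/18)/(103/90) = 85/103, so E[T_1 | X_0 = 1] = 1/π_1 = (1/5 + 17/18)/(17/18) = (103/90)/(17/18) = 103/85.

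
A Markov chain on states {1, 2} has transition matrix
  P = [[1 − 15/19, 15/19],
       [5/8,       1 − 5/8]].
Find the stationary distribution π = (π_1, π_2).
π_1 = 19/43, π_2 = 24/43

Solve πP = π with π_1 + π_2 = 1. From πP = π: π_1 · (1 − 15/19) + π_2 · 5/8 = π_1 ⇒ π_2 · 5/8 = π_1 · 15/19 ⇒ π_2/π_1 = (15/19)/(5/8) = 24/19. Together with π_1 + π_2 = 1:
  π_1 = (5/8)/(15/19 + 5/8) = (5/8)/(215/152) = 19/43,
  π_2 = (15/19)/(15/19 + 5/8) = (15/19)/(215/152) = 24/43.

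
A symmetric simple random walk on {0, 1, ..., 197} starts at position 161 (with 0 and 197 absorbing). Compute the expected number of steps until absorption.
E[τ | X_0 = 161] = 5796

Let v_k = E[τ | X_0 = k]. Boundary: v_0 = v_197 = 0. Recurrence: v_k = 1 + (v_{k-1} + v_{k+1})/2 for 1 ≤ k ≤ 196. The particular solution to v_k − (v_{k-1} + v_{k+1})/2 = 1 is v_k = −k^2. Adding homogeneous solution A + B k and matching boundaries gives v_k = k (197 − k). Substituting k = 161: v_161 = 161 · 36 = 5796.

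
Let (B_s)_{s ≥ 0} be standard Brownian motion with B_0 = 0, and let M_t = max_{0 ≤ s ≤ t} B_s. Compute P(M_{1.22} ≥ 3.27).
P(M_{1.22} ≥ 3.27) = 2·P(B_{1.22} ≥ 3.27) = 2(1 − Φ(3.27/√1.22)) ≈ 0.0031

By the reflection principle for Brownian motion, P(M_t ≥ a) = 2 · P(B_t ≥ a) for a ≥ 0. Since B_t ~ N(0, t), P(B_t ≥ 3.27) = 1 − Φ(3.27/√t) = 1 − Φ(3.27/√1.22) = 1 − Φ(2.9605). So
  P(M_{1.22} ≥ 3.27) = 2(1 − Φ(2.9605)) ≈ 0.0031.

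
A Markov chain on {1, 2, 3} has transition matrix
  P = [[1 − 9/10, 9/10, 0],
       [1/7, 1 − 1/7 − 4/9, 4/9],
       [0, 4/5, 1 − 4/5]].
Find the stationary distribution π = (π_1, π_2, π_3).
π = (5/54, 7/12, 35/108)

This is a birth-death chain on three states, which satisfies detailed balance: π_1 · P_{12} = π_2 · P_{21} and π_2 · P_{23} = π_3 · P_{32}.
From π_1 · 9/10 = π_2 · 1/7: π_2/π_1 = (9/10)/(1/7) = 63/10.
From π_2 · 4/9 = π_3 · 4/5: π_3/π_2 = (4/9)/(4/5) = 5/9.
Take π_1 proportional to 1; then unnormalized π = (1, 63/10, 7/2). Normalize by dividing by the sum 54/5:
  π = (5/54, 7/12, 35/108).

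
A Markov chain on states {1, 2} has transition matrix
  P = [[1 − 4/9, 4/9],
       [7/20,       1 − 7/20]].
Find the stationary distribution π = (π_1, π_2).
π_1 = 63/143, π_2 = 80/143

Solve πP = π with π_1 + π_2 = 1. From πP = π: π_1 · (1 − 4/9) + π_2 · 7/20 = π_1 ⇒ π_2 · 7/20 = π_1 · 4/9 ⇒ π_2/π_1 = (4/9)/(7/20) = 80/63. Together with π_1 + π_2 = 1:
  π_1 = (7/20)/(4/9 + 7/20) = (7/20)/(143/180) = 63/143,
  π_2 = (4/9)/(4/9 + 7/20) = (4/9)/(143/180) = 80/143.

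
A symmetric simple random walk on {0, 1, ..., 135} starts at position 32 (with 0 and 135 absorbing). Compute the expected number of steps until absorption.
E[τ | X_0 = 32] = 3296

Let v_k = E[τ | X_0 = k]. Boundary: v_0 = v_135 = 0. Recurrence: v_k = 1 + (v_{k-1} + v_{k+1})/2 for 1 ≤ k ≤ 134. The particular solution to v_k − (v_{k-1} + v_{k+1})/2 = 1 is v_k = −k^2. Adding homogeneous solution A + B k and matching boundaries gives v_k = k (135 − k). Substituting k = 32: v_32 = 32 · 103 = 3296.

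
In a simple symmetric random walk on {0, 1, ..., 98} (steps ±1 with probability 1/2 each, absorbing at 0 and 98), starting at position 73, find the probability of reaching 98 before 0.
P(hit 98 before 0) = 73/98

Let u_k = P(hit 98 before 0 | start at k). Then u_0 = 0, u_98 = 1, and u_k = u_{k-1}/2 + u_{k+1}/2 for 1 ≤ k ≤ 97. This harmonic recurrence is solved by u_k = k/98, giving u_73 = 73/98.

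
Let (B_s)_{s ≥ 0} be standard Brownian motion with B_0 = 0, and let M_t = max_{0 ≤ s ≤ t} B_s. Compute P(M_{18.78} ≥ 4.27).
P(M_{18.78} ≥ 4.27) = 2·P(B_{18.78} ≥ 4.27) = 2(1 − Φ(4.27/√18.78)) ≈ 0.3245

By the reflection principle for Brownian motion, P(M_t ≥ a) = 2 · P(B_t ≥ a) for a ≥ 0. Since B_t ~ N(0, t), P(B_t ≥ 4.27) = 1 − Φ(4.27/√t) = 1 − Φ(4.27/√18.78) = 1 − Φ(0.9853). So
  P(M_{18.78} ≥ 4.27) = 2(1 − Φ(0.9853)) ≈ 0.3245.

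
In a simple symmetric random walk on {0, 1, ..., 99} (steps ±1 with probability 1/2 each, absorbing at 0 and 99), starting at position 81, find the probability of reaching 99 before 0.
P(hit 99 before 0) = 81/99 = 9/11

Let u_k = P(hit 99 before 0 | start at k). Then u_0 = 0, u_99 = 1, and u_k = u_{k-1}/2 + u_{k+1}/2 for 1 ≤ k ≤ 98. This harmonic recurrence is solved by u_k = k/99, giving u_81 = 81/99 = 9/11.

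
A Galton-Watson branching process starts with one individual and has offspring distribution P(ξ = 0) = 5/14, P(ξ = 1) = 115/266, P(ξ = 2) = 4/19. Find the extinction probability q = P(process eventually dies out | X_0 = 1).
q = 1

Mean offspring μ = 0·5/14 + 1·115/266 + 2·4/19 = 227/266 ≤ 1. For μ ≤ 1 with offspring not concentrated at 1, the Galton-Watson process goes extinct almost surely, so q = 1.
(Algebraic check: The pgf is f(s) = 5/14 + 115/266·s + 4/19·s². The extinction probability q is the smallest fixed point of f in [0, 1]. Setting s = f(s):
  4/19·s² + (115/266 − 1)·s + 5/14 = 0
  4/19·s² − (5/14 + 4/19)·s + 5/14 = 0
which factors as (s − 1)·(4/19·s − 5/14) = 0, giving roots s = 1 and s = (5/14)/(4/19) = 95/56. Since 95/56 ≥ 1, the smallest root in [0, 1] is s = 1.)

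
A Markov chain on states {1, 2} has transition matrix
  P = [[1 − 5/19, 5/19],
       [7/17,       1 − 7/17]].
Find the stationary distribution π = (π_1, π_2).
π_1 = 133/218, π_2 = 85/218

Solve πP = π with π_1 + π_2 = 1. From πP = π: π_1 · (1 − 5/19) + π_2 · 7/17 = π_1 ⇒ π_2 · 7/17 = π_1 · 5/19 ⇒ π_2/π_1 = (5/19)/(7/17) = 85/133. Together with π_1 + π_2 = 1:
  π_1 = (7/17)/(5/19 + 7/17) = (7/17)/(218/323) = 133/218,
  π_2 = (5/19)/(5/19 + 7/17) = (5/19)/(218/323) = 85/218.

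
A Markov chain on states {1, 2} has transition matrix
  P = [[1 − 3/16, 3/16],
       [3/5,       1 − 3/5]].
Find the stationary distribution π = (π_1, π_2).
π_1 = 16/21, π_2 = 5/21

Solve πP = π with π_1 + π_2 = 1. From πP = π: π_1 · (1 − 3/16) + π_2 · 3/5 = π_1 ⇒ π_2 · 3/5 = π_1 · 3/16 ⇒ π_2/π_1 = (3/16)/(3/5) = 5/16. Together with π_1 + π_2 = 1:
  π_1 = (3/5)/(3/16 + 3/5) = (3/5)/(63/80) = 16/21,
  π_2 = (3/16)/(3/16 + 3/5) = (3/16)/(63/80) = 5/21.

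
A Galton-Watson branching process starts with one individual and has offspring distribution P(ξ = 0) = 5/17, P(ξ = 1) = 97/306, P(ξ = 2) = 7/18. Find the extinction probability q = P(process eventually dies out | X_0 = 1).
q = 90/119

The pgf is f(s) = 5/17 + 97/306·s + 7/18·s². The extinction probability q is the smallest fixed point of f in [0, 1]. Setting s = f(s):
  7/18·s² + (97/306 − 1)·s + 5/17 = 0
  7/18·s² − (5/17 + 7/18)·s + 5/17 = 0
which factors as (s − 1)·(7/18·s − 5/17) = 0, giving roots s = 1 and s = (5/17)/(7/18) = 90/119.
Mean offspring μ = 97/306 + 2·7/18 = 335/306 > 1 (supercritical), so q < 1. The extinction probability is the smaller root: q = (5/17)/(7/18) = 90/119.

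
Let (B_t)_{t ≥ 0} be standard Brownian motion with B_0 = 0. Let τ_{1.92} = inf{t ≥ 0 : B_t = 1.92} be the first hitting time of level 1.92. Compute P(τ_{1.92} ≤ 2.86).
P(τ_{1.92} ≤ 2.86) = 2(1 − Φ(1.92/√2.86)) = 2(1 − Φ(1.1353)) ≈ 0.2562

By the reflection principle for standard BM, P(τ_b ≤ t) = 2 · P(B_t ≥ b). Since B_t ~ N(0, t), P(B_t ≥ 1.92) = 1 − Φ(1.92/√t) = 1 − Φ(1.92/√2.86) = 1 − Φ(1.1353) ≈ 0.12812. Doubling: P(τ_{1.92} ≤ 2.86) ≈ 2 · 0.12812 = 0.25624 ≈ 0.2562.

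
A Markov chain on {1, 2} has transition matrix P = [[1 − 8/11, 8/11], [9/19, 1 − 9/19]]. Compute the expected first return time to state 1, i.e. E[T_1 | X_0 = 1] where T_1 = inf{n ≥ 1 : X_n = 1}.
E[T_1 | X_0 = 1] = 1/π_1 = 251/99

For an irreducible recurrent Markov chain with stationary distribution π, E[T_i | X_0 = i] = 1/π_i (Kac's formula). Here π_1 = (9/19)/(8/11 + 9/19) = (9/19)/(251/209) = 99/251, so E[T_1 | X_0 = 1] = 1/π_1 = (8/11 + 9/19)/(9/19) = (251/209)/(9/19) = 251/99.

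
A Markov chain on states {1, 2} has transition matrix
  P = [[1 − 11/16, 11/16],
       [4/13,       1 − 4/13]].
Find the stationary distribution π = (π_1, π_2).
π_1 = 64/207, π_2 = 143/207

Solve πP = π with π_1 + π_2 = 1. From πP = π: π_1 · (1 − 11/16) + π_2 · 4/13 = π_1 ⇒ π_2 · 4/13 = π_1 · 11/16 ⇒ π_2/π_1 = (11/16)/(4/13) = 143/64. Together with π_1 + π_2 = 1:
  π_1 = (4/13)/(11/16 + 4/13) = (4/13)/(207/208) = 64/207,
  π_2 = (11/16)/(11/16 + 4/13) = (11/16)/(207/208) = 143/207.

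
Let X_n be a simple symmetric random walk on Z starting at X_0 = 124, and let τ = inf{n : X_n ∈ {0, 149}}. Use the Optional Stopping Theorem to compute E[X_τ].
E[X_τ] = 124

X_n is a martingale and τ is a bounded-mean stopping time (indeed τ is finite a.s. with bounded expectation since the walk is in a bounded region). By the OST, E[X_τ] = E[X_0] = 124. Equivalently: E[X_τ] = 149 · P(hit 149 first) + 0 · P(hit 0 first) = 149 · (124/149) = 124.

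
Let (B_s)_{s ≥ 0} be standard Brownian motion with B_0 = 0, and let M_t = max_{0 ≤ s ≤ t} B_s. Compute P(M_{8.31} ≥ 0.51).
P(M_{8.31} ≥ 0.51) = 2·P(B_{8.31} ≥ 0.51) = 2(1 − Φ(0.51/√8.31)) ≈ 0.8596

By the reflection principle for Brownian motion, P(M_t ≥ a) = 2 · P(B_t ≥ a) for a ≥ 0. Since B_t ~ N(0, t), P(B_t ≥ 0.51) = 1 − Φ(0.51/√t) = 1 − Φ(0.51/√8.31) = 1 − Φ(0.1769). So
  P(M_{8.31} ≥ 0.51) = 2(1 − Φ(0.1769)) ≈ 0.8596.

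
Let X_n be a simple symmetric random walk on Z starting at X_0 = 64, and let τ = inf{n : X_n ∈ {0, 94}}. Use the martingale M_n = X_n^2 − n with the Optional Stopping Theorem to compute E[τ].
E[τ] = 1920

M_n = X_n^2 − n is a martingale (since E[X_{n+1}^2 | F_n] = X_n^2 + 1). By OST (τ has finite mean in a bounded region), E[M_τ] = E[M_0] = X_0^2 − 0 = 64^2 = 4096. Also E[M_τ] = E[X_τ^2] − E[τ]. The walk exits at 0 or 94, with P(hit 94 first) = 64/94, so E[X_τ^2] = 94^2 · 64/94 + 0 = 6016. Thus E[τ] = E[X_τ^2] − E[M_τ] = 6016 − 4096 = 1920 = 64(94 − 64) = 1920.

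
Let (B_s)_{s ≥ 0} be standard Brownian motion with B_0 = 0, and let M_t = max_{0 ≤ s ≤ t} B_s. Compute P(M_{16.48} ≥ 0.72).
P(M_{16.48} ≥ 0.72) = 2·P(B_{16.48} ≥ 0.72) = 2(1 − Φ(0.72/√16.48)) ≈ 0.8592

By the reflection principle for Brownian motion, P(M_t ≥ a) = 2 · P(B_t ≥ a) for a ≥ 0. Since B_t ~ N(0, t), P(B_t ≥ 0.72) = 1 − Φ(0.72/√t) = 1 − Φ(0.72/√16.48) = 1 − Φ(0.1774). So
  P(M_{16.48} ≥ 0.72) = 2(1 − Φ(0.1774)) ≈ 0.8592.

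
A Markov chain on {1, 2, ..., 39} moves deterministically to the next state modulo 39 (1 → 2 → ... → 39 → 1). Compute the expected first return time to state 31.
E[T_31 | X_0 = 31] = 39

The chain cycles deterministically, so starting at state 31 it returns in exactly 39 steps. Equivalently, the stationary distribution is uniform π_j = 1/39 for every state j, so by Kac's formula E[T_31] = 1/π_31 = 39.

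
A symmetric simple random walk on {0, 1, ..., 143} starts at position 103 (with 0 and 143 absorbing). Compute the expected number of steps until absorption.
E[τ | X_0 = 103] = 4120

Let v_k = E[τ | X_0 = k]. Boundary: v_0 = v_143 = 0. Recurrence: v_k = 1 + (v_{k-1} + v_{k+1})/2 for 1 ≤ k ≤ 142. The particular solution to v_k − (v_{k-1} + v_{k+1})/2 = 1 is v_k = −k^2. Adding homogeneous solution A + B k and matching boundaries gives v_k = k (143 − k). Substituting k = 103: v_103 = 103 · 40 = 4120.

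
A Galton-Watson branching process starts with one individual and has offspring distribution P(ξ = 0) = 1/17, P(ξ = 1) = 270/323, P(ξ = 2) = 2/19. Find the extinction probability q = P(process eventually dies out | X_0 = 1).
q = 19/34

The pgf is f(s) = 1/17 + 270/323·s + 2/19·s². The extinction probability q is the smallest fixed point of f in [0, 1]. Setting s = f(s):
  2/19·s² + (270/323 − 1)·s + 1/17 = 0
  2/19·s² − (1/17 + 2/19)·s + 1/17 = 0
which factors as (s − 1)·(2/19·s − 1/17) = 0, giving roots s = 1 and s = (1/17)/(2/19) = 19/34.
Mean offspring μ = 270/323 + 2·2/19 = 338/323 > 1 (supercritical), so q < 1. The extinction probability is the smaller root: q = (1/17)/(2/19) = 19/34.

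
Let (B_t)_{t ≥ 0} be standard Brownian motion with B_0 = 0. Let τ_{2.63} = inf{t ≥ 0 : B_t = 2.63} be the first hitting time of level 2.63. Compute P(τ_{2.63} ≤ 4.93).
P(τ_{2.63} ≤ 4.93) = 2(1 − Φ(2.63/√4.93)) = 2(1 − Φ(1.1845)) ≈ 0.2362

By the reflection principle for standard BM, P(τ_b ≤ t) = 2 · P(B_t ≥ b). Since B_t ~ N(0, t), P(B_t ≥ 2.63) = 1 − Φ(2.63/√t) = 1 − Φ(2.63/√4.93) = 1 − Φ(1.1845) ≈ 0.11811. Doubling: P(τ_{2.63} ≤ 4.93) ≈ 2 · 0.11811 = 0.23622 ≈ 0.2362.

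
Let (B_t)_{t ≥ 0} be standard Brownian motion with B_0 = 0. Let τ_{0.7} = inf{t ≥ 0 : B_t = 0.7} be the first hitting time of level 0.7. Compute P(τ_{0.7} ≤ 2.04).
P(τ_{0.7} ≤ 2.04) = 2(1 − Φ(0.7/√2.04)) = 2(1 − Φ(0.4901)) ≈ 0.6241

By the reflection principle for standard BM, P(τ_b ≤ t) = 2 · P(B_t ≥ b). Since B_t ~ N(0, t), P(B_t ≥ 0.7) = 1 − Φ(0.7/√t) = 1 − Φ(0.7/√2.04) = 1 − Φ(0.4901) ≈ 0.31203. Doubling: P(τ_{0.7} ≤ 2.04) ≈ 2 · 0.31203 = 0.62406 ≈ 0.6241.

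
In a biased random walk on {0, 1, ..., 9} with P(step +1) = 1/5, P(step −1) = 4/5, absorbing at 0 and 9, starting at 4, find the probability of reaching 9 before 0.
P(hit 9 before 0) = (1 − (4)^4) / (1 − (4)^9) = 85/87381

Let u_k denote P(reach 9 before 0 | start at k). Boundary: u_0 = 0, u_9 = 1. Recurrence: u_k = 1/5·u_{k+1} + 4/5·u_{k-1} for 1 ≤ k ≤ 8. Try u_k = A + B·r^k with r = q/p = (4/5)/(1/5) = 4. Substitution satisfies the recurrence; boundary conditions give:
  u_k = (1 − r^k) / (1 − r^N) = (1 − (4)^4) / (1 − (4)^9) = 85/87381.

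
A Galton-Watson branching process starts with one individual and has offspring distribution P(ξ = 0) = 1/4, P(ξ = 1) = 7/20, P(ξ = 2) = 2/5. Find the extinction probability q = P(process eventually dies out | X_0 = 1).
q = 5/8

The pgf is f(s) = 1/4 + 7/20·s + 2/5·s². The extinction probability q is the smallest fixed point of f in [0, 1]. Setting s = f(s):
  2/5·s² + (7/20 − 1)·s + 1/4 = 0
  2/5·s² − (1/4 + 2/5)·s + 1/4 = 0
which factors as (s − 1)·(2/5·s − 1/4) = 0, giving roots s = 1 and s = (1/4)/(2/5) = 5/8.
Mean offspring μ = 7/20 + 2·2/5 = 23/20 > 1 (supercritical), so q < 1. The extinction probability is the smaller root: q = (1/4)/(2/5) = 5/8.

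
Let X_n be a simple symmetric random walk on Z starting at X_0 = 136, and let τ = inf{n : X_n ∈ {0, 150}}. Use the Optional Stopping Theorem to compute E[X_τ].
E[X_τ] = 136

X_n is a martingale and τ is a bounded-mean stopping time (indeed τ is finite a.s. with bounded expectation since the walk is in a bounded region). By the OST, E[X_τ] = E[X_0] = 136. Equivalently: E[X_τ] = 150 · P(hit 150 first) + 0 · P(hit 0 first) = 150 · (136/150) = 136.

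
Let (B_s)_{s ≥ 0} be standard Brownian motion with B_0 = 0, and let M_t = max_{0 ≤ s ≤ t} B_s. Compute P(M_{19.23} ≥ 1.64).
P(M_{19.23} ≥ 1.64) = 2·P(B_{19.23} ≥ 1.64) = 2(1 − Φ(1.64/√19.23)) ≈ 0.7084

By the reflection principle for Brownian motion, P(M_t ≥ a) = 2 · P(B_t ≥ a) for a ≥ 0. Since B_t ~ N(0, t), P(B_t ≥ 1.64) = 1 − Φ(1.64/√t) = 1 − Φ(1.64/√19.23) = 1 − Φ(0.3740). So
  P(M_{19.23} ≥ 1.64) = 2(1 − Φ(0.3740)) ≈ 0.7084.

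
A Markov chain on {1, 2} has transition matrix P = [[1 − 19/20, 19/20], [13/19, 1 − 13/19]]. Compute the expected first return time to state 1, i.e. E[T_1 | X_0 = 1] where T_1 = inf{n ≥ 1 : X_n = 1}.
E[T_1 | X_0 = 1] = 1/π_1 = 621/260

For an irreducible recurrent Markov chain with stationary distribution π, E[T_i | X_0 = i] = 1/π_i (Kac's formula). Here π_1 = (13/19)/(19/20 + 13/19) = (13/19)/(621/380) = 260/621, so E[T_1 | X_0 = 1] = 1/π_1 = (19/20 + 13/19)/(13/19) = (621/380)/(13/19) = 621/260.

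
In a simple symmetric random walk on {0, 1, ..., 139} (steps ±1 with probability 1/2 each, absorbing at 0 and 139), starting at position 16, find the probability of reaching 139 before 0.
P(hit 139 before 0) = 16/139

Let u_k = P(hit 139 before 0 | start at k). Then u_0 = 0, u_139 = 1, and u_k = u_{k-1}/2 + u_{k+1}/2 for 1 ≤ k ≤ 138. This harmonic recurrence is solved by u_k = k/139, giving u_16 = 16/139.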